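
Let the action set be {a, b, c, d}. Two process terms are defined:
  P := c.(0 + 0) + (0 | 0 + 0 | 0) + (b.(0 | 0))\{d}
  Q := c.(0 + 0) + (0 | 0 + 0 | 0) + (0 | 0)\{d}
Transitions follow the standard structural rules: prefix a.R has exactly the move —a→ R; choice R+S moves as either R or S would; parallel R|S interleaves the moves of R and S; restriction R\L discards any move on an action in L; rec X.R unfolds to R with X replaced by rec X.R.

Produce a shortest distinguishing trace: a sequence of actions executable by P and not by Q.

Reachable graph of P (3 states):
  s0 = c.(0 + 0) + (0 | 0 + 0 | 0) + (b.(0 | 0))\{d} | --b--▸ s1, --c--▸ s2
  s1 = (0 | 0)\{d} | deadlocked
  s2 = 0 + 0 | deadlocked
Reachable graph of Q (2 states):
  t0 = c.(0 + 0) + (0 | 0 + 0 | 0) + (0 | 0)\{d} | --c--▸ t1
  t1 = 0 + 0 | deadlocked
Trace ⟨b⟩ through P, begin at {s0}:
  [1] b ⇒ {s1}
  P completes σ.
Trace ⟨b⟩ through Q, begin at {t0}:
  [1] b ⇒ ∅  — Q cannot continue

b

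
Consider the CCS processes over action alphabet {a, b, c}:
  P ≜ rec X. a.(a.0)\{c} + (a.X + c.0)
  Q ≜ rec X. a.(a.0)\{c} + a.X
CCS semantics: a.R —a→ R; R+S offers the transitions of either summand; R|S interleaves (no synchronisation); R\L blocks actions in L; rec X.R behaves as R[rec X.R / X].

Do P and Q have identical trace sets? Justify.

NO — witness ⟨c⟩

LTS(P): 4 reachable states
  s0 = rec X. a.(a.0)\{c} + (a.X + c.0) | =a=> s0, =a=> s1, =c=> s2
  s1 = (a.0)\{c} | =a=> s3
  s2 = 0 | ∅
  s3 = 0\{c} | ∅
LTS(Q): 3 reachable states
  t0 = rec X. a.(a.0)\{c} + a.X | =a=> t0, =a=> t1
  t1 = (a.0)\{c} | =a=> t2
  t2 = 0\{c} | ∅
Trace ⟨c⟩ through P, begin at {s0}:
  after c @ step 1: {s2}
  — P admits the full trace.
Trace ⟨c⟩ through Q, begin at {t0}:
  after c @ step 1: ∅ (Q stuck)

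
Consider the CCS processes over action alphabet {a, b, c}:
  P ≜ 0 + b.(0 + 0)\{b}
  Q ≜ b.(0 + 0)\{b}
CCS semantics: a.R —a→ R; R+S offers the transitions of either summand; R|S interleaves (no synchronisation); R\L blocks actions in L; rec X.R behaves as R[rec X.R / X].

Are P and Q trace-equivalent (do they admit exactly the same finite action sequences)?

YES

LTS(P): 2 reachable states
  m0 = 0 + b.(0 + 0)\{b} has moves -b-> m1
  m1 = (0 + 0)\{b} has moves ∅
LTS(Q): 2 reachable states
  n0 = b.(0 + 0)\{b} has moves -b-> n1
  n1 = (0 + 0)\{b} has moves ∅
Coarsest stable partition (strong bisimilarity classes):
  B0 = {m0, n0}
  B1 = {m1, n1}
m0 ∈ B0, n0 ∈ B0 → same block
Bisimilar ⇒ trace-equivalent.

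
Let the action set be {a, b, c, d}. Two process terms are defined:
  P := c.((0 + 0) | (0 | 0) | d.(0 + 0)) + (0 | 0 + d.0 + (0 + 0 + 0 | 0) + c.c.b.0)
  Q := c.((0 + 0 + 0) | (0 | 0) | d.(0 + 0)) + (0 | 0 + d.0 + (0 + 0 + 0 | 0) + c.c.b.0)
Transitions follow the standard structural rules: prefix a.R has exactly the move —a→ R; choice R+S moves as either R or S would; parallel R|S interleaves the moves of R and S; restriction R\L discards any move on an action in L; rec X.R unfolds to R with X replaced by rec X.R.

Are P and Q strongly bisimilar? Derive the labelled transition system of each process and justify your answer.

Reachable graph of P (6 states):
  s0 = c.((0 + 0) | (0 | 0) | d.(0 + 0)) + (0 | 0 + d.0 + (0 + 0 + 0 | 0) + c.c.b.0) :: -c-> s1, -c-> s2, -d-> s3
  s1 = (0 + 0) | (0 | 0) | d.(0 + 0) :: -d-> s4
  s2 = c.b.0 :: -c-> s5
  s3 = 0 :: ∅
  s4 = (0 + 0) | (0 | 0) | (0 + 0) :: ∅
  s5 = b.0 :: -b-> s3
Reachable graph of Q (6 states):
  t0 = c.((0 + 0 + 0) | (0 | 0) | d.(0 + 0)) + (0 | 0 + d.0 + (0 + 0 + 0 | 0) + c.c.b.0) :: -c-> t1, -c-> t2, -d-> t3
  t1 = (0 + 0 + 0) | (0 | 0) | d.(0 + 0) :: -d-> t4
  t2 = c.b.0 :: -c-> t5
  t3 = 0 :: ∅
  t4 = (0 + 0 + 0) | (0 | 0) | (0 + 0) :: ∅
  t5 = b.0 :: -b-> t3
Bisimilarity quotient blocks:
  B0 = {s0, t0}
  B1 = {s2, t2}
  B2 = {s5, t5}
  B3 = {s3, s4, t3, t4}
  B4 = {s1, t1}
s0 ∈ B0, t0 ∈ B0 → same block

YES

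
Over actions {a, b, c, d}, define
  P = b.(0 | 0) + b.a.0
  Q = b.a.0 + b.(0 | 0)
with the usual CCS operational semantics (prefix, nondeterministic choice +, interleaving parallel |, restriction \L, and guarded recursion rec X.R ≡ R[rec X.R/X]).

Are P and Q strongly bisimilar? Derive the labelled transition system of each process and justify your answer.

P's transition system — 4 states:
  u0 = b.(0 | 0) + b.a.0 ⊢ —b→ u1, —b→ u2
  u1 = 0 | 0 ⊢ ·
  u2 = a.0 ⊢ —a→ u3
  u3 = 0 ⊢ ·
Q's transition system — 4 states:
  v0 = b.a.0 + b.(0 | 0) ⊢ —b→ v1, —b→ v2
  v1 = 0 | 0 ⊢ ·
  v2 = a.0 ⊢ —a→ v3
  v3 = 0 ⊢ ·
Coarsest stable partition (strong bisimilarity classes):
  B0 = {u0, v0}
  B1 = {u2, v2}
  B2 = {u1, u3, v1, v3}
u0 ∈ B0, v0 ∈ B0 → same block

bisimilar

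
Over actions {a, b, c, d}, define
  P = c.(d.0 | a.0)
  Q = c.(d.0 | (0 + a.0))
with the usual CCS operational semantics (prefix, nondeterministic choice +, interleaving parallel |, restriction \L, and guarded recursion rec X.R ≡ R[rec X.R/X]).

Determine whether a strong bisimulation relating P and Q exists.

YES

P's transition system — 5 states:
  m0 = c.(d.0 | a.0) | —c→ m1
  m1 = d.0 | a.0 | —a→ m2, —d→ m3
  m2 = d.0 | 0 | —d→ m4
  m3 = 0 | a.0 | —a→ m4
  m4 = 0 | 0 | ·
Q's transition system — 5 states:
  n0 = c.(d.0 | (0 + a.0)) | —c→ n1
  n1 = d.0 | (0 + a.0) | —a→ n2, —d→ n3
  n2 = d.0 | 0 | —d→ n4
  n3 = 0 | (0 + a.0) | —a→ n4
  n4 = 0 | 0 | ·
Partition-refinement fixed point:
  B0 = {m0, n0}
  B1 = {m1, n1}
  B2 = {m3, n3}
  B3 = {m4, n4}
  B4 = {m2, n2}
m0 ∈ B0, n0 ∈ B0 → same block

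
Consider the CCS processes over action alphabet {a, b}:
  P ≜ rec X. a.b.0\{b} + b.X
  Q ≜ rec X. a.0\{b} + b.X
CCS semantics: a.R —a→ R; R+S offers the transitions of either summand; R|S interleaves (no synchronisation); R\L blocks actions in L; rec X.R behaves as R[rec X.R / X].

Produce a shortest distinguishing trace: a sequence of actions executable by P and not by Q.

Reachable graph of P (3 states):
  m0 = rec X. a.b.0\{b} + b.X → =a=> m1, =b=> m0
  m1 = b.0\{b} → =b=> m2
  m2 = 0\{b} → deadlocked
Reachable graph of Q (2 states):
  n0 = rec X. a.0\{b} + b.X → =a=> n1, =b=> n0
  n1 = 0\{b} → deadlocked
Executing ab from P (initial set {m0}):
  [1] a ⇒ {m1}
  [2] b ⇒ {m2}
  P completes σ.
Executing ab from Q (initial set {n0}):
  [1] a ⇒ {n1}
  [2] b ⇒ no successor for Q

ab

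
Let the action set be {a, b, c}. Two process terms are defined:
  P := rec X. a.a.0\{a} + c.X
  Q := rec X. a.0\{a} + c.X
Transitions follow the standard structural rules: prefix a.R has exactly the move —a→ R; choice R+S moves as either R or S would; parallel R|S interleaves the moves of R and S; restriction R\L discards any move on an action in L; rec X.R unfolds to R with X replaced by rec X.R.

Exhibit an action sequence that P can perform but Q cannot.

aa

Reachable graph of P (3 states):
  p0 = rec X. a.a.0\{a} + c.X has moves ··a··> p1, ··c··> p0
  p1 = a.0\{a} has moves ··a··> p2
  p2 = 0\{a} has moves (no moves)
Reachable graph of Q (2 states):
  q0 = rec X. a.0\{a} + c.X has moves ··a··> q1, ··c··> q0
  q1 = 0\{a} has moves (no moves)
Run σ = ⟨aa⟩ on P: start {p0}
  [1] a ⇒ {p1}
  [2] a ⇒ {p2}
  — P admits the full trace.
Run σ = ⟨aa⟩ on Q: start {q0}
  [1] a ⇒ {q1}
  [2] a ⇒ ∅  — Q cannot continue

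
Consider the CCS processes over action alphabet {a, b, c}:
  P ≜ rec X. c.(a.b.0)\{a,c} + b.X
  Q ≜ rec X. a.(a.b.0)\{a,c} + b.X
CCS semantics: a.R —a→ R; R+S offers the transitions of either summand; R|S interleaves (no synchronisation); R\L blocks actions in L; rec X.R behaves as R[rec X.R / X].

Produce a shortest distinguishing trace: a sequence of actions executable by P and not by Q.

Reachable graph of P (2 states):
  u0 = rec X. c.(a.b.0)\{a,c} + b.X ⊢ —b→ u0, —c→ u1
  u1 = (a.b.0)\{a,c} ⊢ (no moves)
Reachable graph of Q (2 states):
  v0 = rec X. a.(a.b.0)\{a,c} + b.X ⊢ —a→ v1, —b→ v0
  v1 = (a.b.0)\{a,c} ⊢ (no moves)
Executing c from P (initial set {u0}):
  step 1 (c): {u1}
  — P admits the full trace.
Executing c from Q (initial set {v0}):
  step 1 (c): no successor for Q

c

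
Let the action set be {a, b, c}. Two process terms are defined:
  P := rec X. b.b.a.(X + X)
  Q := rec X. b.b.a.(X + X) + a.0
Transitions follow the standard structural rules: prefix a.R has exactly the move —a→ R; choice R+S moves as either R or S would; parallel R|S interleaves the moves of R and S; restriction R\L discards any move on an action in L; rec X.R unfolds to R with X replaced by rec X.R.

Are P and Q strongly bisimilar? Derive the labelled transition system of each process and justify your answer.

NO

LTS(P): 4 reachable states
  p0 = rec X. b.b.a.(X + X) → ··b··> p1
  p1 = b.a.((rec X. b.b.a.(X + X)) + (rec X. b.b.a.(X + X))) → ··b··> p2
  p2 = a.((rec X. b.b.a.(X + X)) + (rec X. b.b.a.(X + X))) → ··a··> p3
  p3 = (rec X. b.b.a.(X + X)) + (rec X. b.b.a.(X + X)) → ··b··> p1
LTS(Q): 5 reachable states
  q0 = rec X. b.b.a.(X + X) + a.0 → ··a··> q1, ··b··> q2
  q1 = 0 → ∅
  q2 = b.a.((rec X. b.b.a.(X + X) + a.0) + (rec X. b.b.a.(X + X) + a.0)) → ··b··> q3
  q3 = a.((rec X. b.b.a.(X + X) + a.0) + (rec X. b.b.a.(X + X) + a.0)) → ··a··> q4
  q4 = (rec X. b.b.a.(X + X) + a.0) + (rec X. b.b.a.(X + X) + a.0) → ··a··> q1, ··b··> q2
Coarsest stable partition (strong bisimilarity classes):
  B0 = {p0, p3}
  B1 = {p1}
  B2 = {p2}
  B3 = {q0, q4}
  B4 = {q2}
  B5 = {q3}
  B6 = {q1}
p0 ∈ B0, q0 ∈ B3 → different blocks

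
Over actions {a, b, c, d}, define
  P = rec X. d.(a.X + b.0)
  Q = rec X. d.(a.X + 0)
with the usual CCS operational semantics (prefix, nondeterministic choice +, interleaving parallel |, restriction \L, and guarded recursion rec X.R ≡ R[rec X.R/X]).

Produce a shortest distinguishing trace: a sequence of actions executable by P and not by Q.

P's transition system — 3 states:
  p0 = rec X. d.(a.X + b.0) → =d=> p1
  p1 = a.(rec X. d.(a.X + b.0)) + b.0 → =a=> p0, =b=> p2
  p2 = 0 → (no moves)
Q's transition system — 2 states:
  q0 = rec X. d.(a.X + 0) → =d=> q1
  q1 = a.(rec X. d.(a.X + 0)) + 0 → =a=> q0
Trace ⟨db⟩ through P, begin at {p0}:
  step 1 (d): {p1}
  step 2 (b): {p2}
  — P admits the full trace.
Trace ⟨db⟩ through Q, begin at {q0}:
  step 1 (d): {q1}
  step 2 (b): ∅ (Q stuck)

db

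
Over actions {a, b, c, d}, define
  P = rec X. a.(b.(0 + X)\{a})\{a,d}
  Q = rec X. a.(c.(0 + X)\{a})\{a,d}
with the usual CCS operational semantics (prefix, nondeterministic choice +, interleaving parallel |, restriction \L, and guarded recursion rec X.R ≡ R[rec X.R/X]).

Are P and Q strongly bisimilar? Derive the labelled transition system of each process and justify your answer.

P's transition system — 3 states:
  m0 = rec X. a.(b.(0 + X)\{a})\{a,d} → -a-> m1
  m1 = (b.(0 + (rec X. a.(b.(0 + X)\{a})\{a,d}))\{a})\{a,d} → -b-> m2
  m2 = (0 + (rec X. a.(b.(0 + X)\{a})\{a,d}))\{a}\{a,d} → deadlocked
Q's transition system — 3 states:
  n0 = rec X. a.(c.(0 + X)\{a})\{a,d} → -a-> n1
  n1 = (c.(0 + (rec X. a.(c.(0 + X)\{a})\{a,d}))\{a})\{a,d} → -c-> n2
  n2 = (0 + (rec X. a.(c.(0 + X)\{a})\{a,d}))\{a}\{a,d} → deadlocked
Bisimilarity quotient blocks:
  B0 = {m0}
  B1 = {m1}
  B2 = {m2, n2}
  B3 = {n0}
  B4 = {n1}
m0 ∈ B0, n0 ∈ B3 → different blocks

not bisimilar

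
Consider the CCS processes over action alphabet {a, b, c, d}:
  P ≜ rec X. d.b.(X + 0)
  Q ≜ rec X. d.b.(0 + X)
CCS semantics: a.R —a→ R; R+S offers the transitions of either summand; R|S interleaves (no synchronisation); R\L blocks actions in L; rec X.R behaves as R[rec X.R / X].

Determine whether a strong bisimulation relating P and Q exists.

LTS(P): 3 reachable states
  u0 = rec X. d.b.(X + 0) → ··d··> u1
  u1 = b.((rec X. d.b.(X + 0)) + 0) → ··b··> u2
  u2 = (rec X. d.b.(X + 0)) + 0 → ··d··> u1
LTS(Q): 3 reachable states
  v0 = rec X. d.b.(0 + X) → ··d··> v1
  v1 = b.(0 + (rec X. d.b.(0 + X))) → ··b··> v2
  v2 = 0 + (rec X. d.b.(0 + X)) → ··d··> v1
Coarsest stable partition (strong bisimilarity classes):
  B0 = {u0, u2, v0, v2}
  B1 = {u1, v1}
u0 ∈ B0, v0 ∈ B0 → same block

P ~ Q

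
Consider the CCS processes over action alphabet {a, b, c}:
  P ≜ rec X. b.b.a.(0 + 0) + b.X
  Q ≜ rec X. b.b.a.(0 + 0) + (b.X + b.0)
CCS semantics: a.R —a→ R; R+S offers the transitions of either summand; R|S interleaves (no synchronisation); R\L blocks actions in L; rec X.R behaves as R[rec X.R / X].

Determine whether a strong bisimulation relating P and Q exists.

Reachable graph of P (4 states):
  u0 = rec X. b.b.a.(0 + 0) + b.X :: =b=> u0, =b=> u1
  u1 = b.a.(0 + 0) :: =b=> u2
  u2 = a.(0 + 0) :: =a=> u3
  u3 = 0 + 0 :: stopped
Reachable graph of Q (5 states):
  v0 = rec X. b.b.a.(0 + 0) + (b.X + b.0) :: =b=> v0, =b=> v1, =b=> v2
  v1 = 0 :: stopped
  v2 = b.a.(0 + 0) :: =b=> v3
  v3 = a.(0 + 0) :: =a=> v4
  v4 = 0 + 0 :: stopped
Bisimilarity quotient blocks:
  B0 = {u0}
  B1 = {u1, v2}
  B2 = {u2, v3}
  B3 = {u3, v1, v4}
  B4 = {v0}
u0 ∈ B0, v0 ∈ B4 → different blocks

NO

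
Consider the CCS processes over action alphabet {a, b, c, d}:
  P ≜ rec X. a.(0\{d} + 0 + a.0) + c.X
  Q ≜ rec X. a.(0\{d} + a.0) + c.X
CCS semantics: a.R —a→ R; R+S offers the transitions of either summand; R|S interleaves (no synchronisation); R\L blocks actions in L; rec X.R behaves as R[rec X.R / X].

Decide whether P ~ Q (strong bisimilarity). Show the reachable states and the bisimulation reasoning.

YES

P's transition system — 3 states:
  u0 = rec X. a.(0\{d} + 0 + a.0) + c.X has moves ··a··> u1, ··c··> u0
  u1 = 0\{d} + 0 + a.0 has moves ··a··> u2
  u2 = 0 has moves ∅
Q's transition system — 3 states:
  v0 = rec X. a.(0\{d} + a.0) + c.X has moves ··a··> v1, ··c··> v0
  v1 = 0\{d} + a.0 has moves ··a··> v2
  v2 = 0 has moves ∅
Partition-refinement fixed point:
  B0 = {u0, v0}
  B1 = {u1, v1}
  B2 = {u2, v2}
u0 ∈ B0, v0 ∈ B0 → same block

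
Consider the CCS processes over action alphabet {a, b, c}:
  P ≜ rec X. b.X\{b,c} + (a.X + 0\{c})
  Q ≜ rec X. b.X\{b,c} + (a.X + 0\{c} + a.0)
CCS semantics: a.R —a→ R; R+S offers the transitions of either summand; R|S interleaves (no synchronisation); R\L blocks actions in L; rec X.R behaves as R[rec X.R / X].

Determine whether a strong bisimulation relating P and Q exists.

NO

LTS(P): 2 reachable states
  s0 = rec X. b.X\{b,c} + (a.X + 0\{c}) has moves -a-> s0, -b-> s1
  s1 = (rec X. b.X\{b,c} + (a.X + 0\{c}))\{b,c} has moves -a-> s1
LTS(Q): 4 reachable states
  t0 = rec X. b.X\{b,c} + (a.X + 0\{c} + a.0) has moves -a-> t0, -a-> t1, -b-> t2
  t1 = 0 has moves (no moves)
  t2 = (rec X. b.X\{b,c} + (a.X + 0\{c} + a.0))\{b,c} has moves -a-> t2, -a-> t3
  t3 = 0\{b,c} has moves (no moves)
Bisimilarity quotient blocks:
  B0 = {s0}
  B1 = {s1}
  B2 = {t0}
  B3 = {t1, t3}
  B4 = {t2}
s0 ∈ B0, t0 ∈ B2 → different blocks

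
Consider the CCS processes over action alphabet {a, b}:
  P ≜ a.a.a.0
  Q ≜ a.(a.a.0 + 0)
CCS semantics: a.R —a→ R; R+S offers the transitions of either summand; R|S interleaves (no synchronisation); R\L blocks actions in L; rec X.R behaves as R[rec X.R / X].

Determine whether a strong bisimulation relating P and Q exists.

LTS(P): 4 reachable states
  s0 = a.a.a.0 has moves -a-> s1
  s1 = a.a.0 has moves -a-> s2
  s2 = a.0 has moves -a-> s3
  s3 = 0 has moves ·
LTS(Q): 4 reachable states
  t0 = a.(a.a.0 + 0) has moves -a-> t1
  t1 = a.a.0 + 0 has moves -a-> t2
  t2 = a.0 has moves -a-> t3
  t3 = 0 has moves ·
Bisimilarity quotient blocks:
  B0 = {s0, t0}
  B1 = {s1, t1}
  B2 = {s2, t2}
  B3 = {s3, t3}
s0 ∈ B0, t0 ∈ B0 → same block

P ~ Q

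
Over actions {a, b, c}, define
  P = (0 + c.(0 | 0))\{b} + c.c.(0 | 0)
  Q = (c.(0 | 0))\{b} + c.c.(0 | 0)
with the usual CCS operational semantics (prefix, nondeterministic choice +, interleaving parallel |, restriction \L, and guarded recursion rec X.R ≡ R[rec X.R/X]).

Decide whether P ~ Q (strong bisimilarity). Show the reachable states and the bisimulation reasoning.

Reachable graph of P (4 states):
  u0 = (0 + c.(0 | 0))\{b} + c.c.(0 | 0) | ··c··> u1, ··c··> u2
  u1 = (0 | 0)\{b} | (no moves)
  u2 = c.(0 | 0) | ··c··> u3
  u3 = 0 | 0 | (no moves)
Reachable graph of Q (4 states):
  v0 = (c.(0 | 0))\{b} + c.c.(0 | 0) | ··c··> v1, ··c··> v2
  v1 = (0 | 0)\{b} | (no moves)
  v2 = c.(0 | 0) | ··c··> v3
  v3 = 0 | 0 | (no moves)
Partition-refinement fixed point:
  B0 = {u0, v0}
  B1 = {u1, u3, v1, v3}
  B2 = {u2, v2}
u0 ∈ B0, v0 ∈ B0 → same block

YES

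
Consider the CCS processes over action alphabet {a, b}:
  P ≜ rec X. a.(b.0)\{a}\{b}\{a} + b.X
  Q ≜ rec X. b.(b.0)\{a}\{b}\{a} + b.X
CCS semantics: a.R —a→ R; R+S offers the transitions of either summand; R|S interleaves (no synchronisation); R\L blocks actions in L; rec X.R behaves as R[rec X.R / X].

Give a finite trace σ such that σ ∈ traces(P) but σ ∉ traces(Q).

a

Reachable graph of P (2 states):
  p0 = rec X. a.(b.0)\{a}\{b}\{a} + b.X :: ··a··> p1, ··b··> p0
  p1 = (b.0)\{a}\{b}\{a} :: ∅
Reachable graph of Q (2 states):
  q0 = rec X. b.(b.0)\{a}\{b}\{a} + b.X :: ··b··> q0, ··b··> q1
  q1 = (b.0)\{a}\{b}\{a} :: ∅
Run σ = ⟨a⟩ on P: start {p0}
  step 1 (a): {p1}
  ✓ P
Run σ = ⟨a⟩ on Q: start {q0}
  step 1 (a): ∅  — Q cannot continue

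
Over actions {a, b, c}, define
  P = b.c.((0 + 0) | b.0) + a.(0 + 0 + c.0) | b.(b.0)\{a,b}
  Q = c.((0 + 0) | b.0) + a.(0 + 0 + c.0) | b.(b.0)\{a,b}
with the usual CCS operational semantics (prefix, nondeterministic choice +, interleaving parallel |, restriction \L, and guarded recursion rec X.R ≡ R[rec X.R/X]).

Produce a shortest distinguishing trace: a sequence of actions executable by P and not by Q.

LTS(P): 9 reachable states
  p0 = b.c.((0 + 0) | b.0) + a.(0 + 0 + c.0) | b.(b.0)\{a,b} | --a--▸ p1, --b--▸ p2, --b--▸ p3
  p1 = (0 + 0 + c.0) | b.(b.0)\{a,b} | --b--▸ p4, --c--▸ p5
  p2 = a.(0 + 0 + c.0) | (b.0)\{a,b} | --a--▸ p4
  p3 = c.((0 + 0) | b.0) | --c--▸ p6
  p4 = (0 + 0 + c.0) | (b.0)\{a,b} | --c--▸ p7
  p5 = 0 | b.(b.0)\{a,b} | --b--▸ p7
  p6 = (0 + 0) | b.0 | --b--▸ p8
  p7 = 0 | (b.0)\{a,b} | ·
  p8 = (0 + 0) | 0 | ·
LTS(Q): 8 reachable states
  q0 = c.((0 + 0) | b.0) + a.(0 + 0 + c.0) | b.(b.0)\{a,b} | --a--▸ q1, --b--▸ q2, --c--▸ q3
  q1 = (0 + 0 + c.0) | b.(b.0)\{a,b} | --b--▸ q4, --c--▸ q5
  q2 = a.(0 + 0 + c.0) | (b.0)\{a,b} | --a--▸ q4
  q3 = (0 + 0) | b.0 | --b--▸ q6
  q4 = (0 + 0 + c.0) | (b.0)\{a,b} | --c--▸ q7
  q5 = 0 | b.(b.0)\{a,b} | --b--▸ q7
  q6 = (0 + 0) | 0 | ·
  q7 = 0 | (b.0)\{a,b} | ·
Trace ⟨bc⟩ through P, begin at {p0}:
  [1] b ⇒ {p2, p3}
  [2] c ⇒ {p6}
  P completes σ.
Trace ⟨bc⟩ through Q, begin at {q0}:
  [1] b ⇒ {q2}
  [2] c ⇒ ∅ (Q stuck)

bc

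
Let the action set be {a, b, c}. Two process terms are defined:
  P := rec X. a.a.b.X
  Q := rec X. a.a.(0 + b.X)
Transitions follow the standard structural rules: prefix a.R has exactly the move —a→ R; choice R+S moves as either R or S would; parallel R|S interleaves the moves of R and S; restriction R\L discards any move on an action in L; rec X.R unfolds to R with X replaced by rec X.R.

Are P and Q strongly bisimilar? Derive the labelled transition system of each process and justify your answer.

YES

LTS(P): 3 reachable states
  u0 = rec X. a.a.b.X | ··a··> u1
  u1 = a.b.(rec X. a.a.b.X) | ··a··> u2
  u2 = b.(rec X. a.a.b.X) | ··b··> u0
LTS(Q): 3 reachable states
  v0 = rec X. a.a.(0 + b.X) | ··a··> v1
  v1 = a.(0 + b.(rec X. a.a.(0 + b.X))) | ··a··> v2
  v2 = 0 + b.(rec X. a.a.(0 + b.X)) | ··b··> v0
Partition-refinement fixed point:
  B0 = {u0, v0}
  B1 = {u1, v1}
  B2 = {u2, v2}
u0 ∈ B0, v0 ∈ B0 → same block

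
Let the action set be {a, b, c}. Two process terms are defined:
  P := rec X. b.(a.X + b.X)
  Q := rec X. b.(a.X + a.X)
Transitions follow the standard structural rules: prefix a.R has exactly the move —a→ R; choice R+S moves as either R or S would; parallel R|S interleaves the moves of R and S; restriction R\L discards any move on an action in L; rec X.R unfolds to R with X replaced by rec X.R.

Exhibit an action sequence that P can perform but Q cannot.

bb

P's transition system — 2 states:
  p0 = rec X. b.(a.X + b.X) :: -b-> p1
  p1 = a.(rec X. b.(a.X + b.X)) + b.(rec X. b.(a.X + b.X)) :: -a-> p0, -b-> p0
Q's transition system — 2 states:
  q0 = rec X. b.(a.X + a.X) :: -b-> q1
  q1 = a.(rec X. b.(a.X + a.X)) + a.(rec X. b.(a.X + a.X)) :: -a-> q0
Executing bb from P (initial set {p0}):
  after b @ step 1: {p1}
  after b @ step 2: {p0}
  ✓ P
Executing bb from Q (initial set {q0}):
  after b @ step 1: {q1}
  after b @ step 2: ∅ (Q stuck)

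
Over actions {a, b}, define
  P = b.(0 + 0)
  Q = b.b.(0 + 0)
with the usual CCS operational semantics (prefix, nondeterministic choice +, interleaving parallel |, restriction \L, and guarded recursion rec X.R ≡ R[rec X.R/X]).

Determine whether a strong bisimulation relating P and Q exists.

P's transition system — 2 states:
  p0 = b.(0 + 0) → ··b··> p1
  p1 = 0 + 0 → ∅
Q's transition system — 3 states:
  q0 = b.b.(0 + 0) → ··b··> q1
  q1 = b.(0 + 0) → ··b··> q2
  q2 = 0 + 0 → ∅
Coarsest stable partition (strong bisimilarity classes):
  B0 = {p0, q1}
  B1 = {p1, q2}
  B2 = {q0}
p0 ∈ B0, q0 ∈ B2 → different blocks

NO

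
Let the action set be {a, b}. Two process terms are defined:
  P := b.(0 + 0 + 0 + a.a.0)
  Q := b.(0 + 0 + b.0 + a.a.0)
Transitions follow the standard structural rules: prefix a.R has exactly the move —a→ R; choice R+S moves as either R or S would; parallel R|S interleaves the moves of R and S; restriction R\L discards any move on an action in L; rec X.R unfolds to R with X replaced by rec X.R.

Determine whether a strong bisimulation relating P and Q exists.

NO

P's transition system — 4 states:
  p0 = b.(0 + 0 + 0 + a.a.0) has moves —b→ p1
  p1 = 0 + 0 + 0 + a.a.0 has moves —a→ p2
  p2 = a.0 has moves —a→ p3
  p3 = 0 has moves ∅
Q's transition system — 4 states:
  q0 = b.(0 + 0 + b.0 + a.a.0) has moves —b→ q1
  q1 = 0 + 0 + b.0 + a.a.0 has moves —a→ q2, —b→ q3
  q2 = a.0 has moves —a→ q3
  q3 = 0 has moves ∅
Bisimilarity quotient blocks:
  B0 = {p0}
  B1 = {p1}
  B2 = {p2, q2}
  B3 = {p3, q3}
  B4 = {q0}
  B5 = {q1}
p0 ∈ B0, q0 ∈ B4 → different blocks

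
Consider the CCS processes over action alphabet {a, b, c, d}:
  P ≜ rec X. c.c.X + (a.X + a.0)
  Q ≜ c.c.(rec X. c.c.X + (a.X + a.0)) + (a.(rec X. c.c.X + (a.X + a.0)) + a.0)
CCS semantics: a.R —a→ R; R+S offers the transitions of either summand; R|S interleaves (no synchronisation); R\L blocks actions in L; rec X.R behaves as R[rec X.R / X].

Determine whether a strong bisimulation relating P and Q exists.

P's transition system — 3 states:
  p0 = rec X. c.c.X + (a.X + a.0) :: -a-> p0, -a-> p1, -c-> p2
  p1 = 0 :: ∅
  p2 = c.(rec X. c.c.X + (a.X + a.0)) :: -c-> p0
Q's transition system — 4 states:
  q0 = c.c.(rec X. c.c.X + (a.X + a.0)) + (a.(rec X. c.c.X + (a.X + a.0)) + a.0) :: -a-> q1, -a-> q2, -c-> q3
  q1 = 0 :: ∅
  q2 = rec X. c.c.X + (a.X + a.0) :: -a-> q1, -a-> q2, -c-> q3
  q3 = c.(rec X. c.c.X + (a.X + a.0)) :: -c-> q2
Bisimilarity quotient blocks:
  B0 = {p0, q0, q2}
  B1 = {p1, q1}
  B2 = {p2, q3}
p0 ∈ B0, q0 ∈ B0 → same block

YES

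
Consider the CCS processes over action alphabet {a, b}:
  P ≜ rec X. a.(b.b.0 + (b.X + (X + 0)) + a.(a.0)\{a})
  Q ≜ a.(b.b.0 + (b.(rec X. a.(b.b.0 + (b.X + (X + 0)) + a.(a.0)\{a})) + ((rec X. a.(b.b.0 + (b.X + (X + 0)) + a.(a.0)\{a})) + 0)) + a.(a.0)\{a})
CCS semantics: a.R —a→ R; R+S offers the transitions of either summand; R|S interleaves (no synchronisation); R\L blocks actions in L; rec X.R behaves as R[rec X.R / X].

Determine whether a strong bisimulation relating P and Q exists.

LTS(P): 5 reachable states
  u0 = rec X. a.(b.b.0 + (b.X + (X + 0)) + a.(a.0)\{a}) :: --a--▸ u1
  u1 = b.b.0 + (b.(rec X. a.(b.b.0 + (b.X + (X + 0)) + a.(a.0)\{a})) + ((rec X. a.(b.b.0 + (b.X + (X + 0)) + a.(a.0)\{a})) + 0)) + a.(a.0)\{a} :: --a--▸ u1, --a--▸ u2, --b--▸ u0, --b--▸ u3
  u2 = (a.0)\{a} :: (no moves)
  u3 = b.0 :: --b--▸ u4
  u4 = 0 :: (no moves)
LTS(Q): 6 reachable states
  v0 = a.(b.b.0 + (b.(rec X. a.(b.b.0 + (b.X + (X + 0)) + a.(a.0)\{a})) + ((rec X. a.(b.b.0 + (b.X + (X + 0)) + a.(a.0)\{a})) + 0)) + a.(a.0)\{a}) :: --a--▸ v1
  v1 = b.b.0 + (b.(rec X. a.(b.b.0 + (b.X + (X + 0)) + a.(a.0)\{a})) + ((rec X. a.(b.b.0 + (b.X + (X + 0)) + a.(a.0)\{a})) + 0)) + a.(a.0)\{a} :: --a--▸ v1, --a--▸ v2, --b--▸ v3, --b--▸ v4
  v2 = (a.0)\{a} :: (no moves)
  v3 = b.0 :: --b--▸ v5
  v4 = rec X. a.(b.b.0 + (b.X + (X + 0)) + a.(a.0)\{a}) :: --a--▸ v1
  v5 = 0 :: (no moves)
Partition-refinement fixed point:
  B0 = {u0, v0, v4}
  B1 = {u1, v1}
  B2 = {u2, u4, v2, v5}
  B3 = {u3, v3}
u0 ∈ B0, v0 ∈ B0 → same block

P ~ Q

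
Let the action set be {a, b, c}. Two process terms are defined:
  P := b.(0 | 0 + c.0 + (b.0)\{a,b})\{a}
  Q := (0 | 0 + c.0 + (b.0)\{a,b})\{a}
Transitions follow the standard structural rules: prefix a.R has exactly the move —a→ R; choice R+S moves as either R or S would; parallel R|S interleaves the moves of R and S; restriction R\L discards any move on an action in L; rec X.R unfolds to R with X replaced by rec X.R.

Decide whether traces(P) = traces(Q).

NO — witness ⟨b⟩

P's transition system — 3 states:
  u0 = b.(0 | 0 + c.0 + (b.0)\{a,b})\{a} ⊢ —b→ u1
  u1 = (0 | 0 + c.0 + (b.0)\{a,b})\{a} ⊢ —c→ u2
  u2 = 0\{a} ⊢ ·
Q's transition system — 2 states:
  v0 = (0 | 0 + c.0 + (b.0)\{a,b})\{a} ⊢ —c→ v1
  v1 = 0\{a} ⊢ ·
Trace ⟨b⟩ through P, begin at {u0}:
  after b @ step 1: {u1}
  P completes σ.
Trace ⟨b⟩ through Q, begin at {v0}:
  after b @ step 1: no successor for Q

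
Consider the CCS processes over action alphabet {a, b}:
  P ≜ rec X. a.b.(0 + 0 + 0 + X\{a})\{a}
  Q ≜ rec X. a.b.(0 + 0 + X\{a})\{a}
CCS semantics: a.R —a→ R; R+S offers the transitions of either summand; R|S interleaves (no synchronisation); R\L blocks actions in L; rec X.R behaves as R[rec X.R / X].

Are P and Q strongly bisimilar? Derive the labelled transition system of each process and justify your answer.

YES

Reachable graph of P (3 states):
  u0 = rec X. a.b.(0 + 0 + 0 + X\{a})\{a} → -a-> u1
  u1 = b.(0 + 0 + 0 + (rec X. a.b.(0 + 0 + 0 + X\{a})\{a})\{a})\{a} → -b-> u2
  u2 = (0 + 0 + 0 + (rec X. a.b.(0 + 0 + 0 + X\{a})\{a})\{a})\{a} → stopped
Reachable graph of Q (3 states):
  v0 = rec X. a.b.(0 + 0 + X\{a})\{a} → -a-> v1
  v1 = b.(0 + 0 + (rec X. a.b.(0 + 0 + X\{a})\{a})\{a})\{a} → -b-> v2
  v2 = (0 + 0 + (rec X. a.b.(0 + 0 + X\{a})\{a})\{a})\{a} → stopped
Coarsest stable partition (strong bisimilarity classes):
  B0 = {u0, v0}
  B1 = {u1, v1}
  B2 = {u2, v2}
u0 ∈ B0, v0 ∈ B0 → same block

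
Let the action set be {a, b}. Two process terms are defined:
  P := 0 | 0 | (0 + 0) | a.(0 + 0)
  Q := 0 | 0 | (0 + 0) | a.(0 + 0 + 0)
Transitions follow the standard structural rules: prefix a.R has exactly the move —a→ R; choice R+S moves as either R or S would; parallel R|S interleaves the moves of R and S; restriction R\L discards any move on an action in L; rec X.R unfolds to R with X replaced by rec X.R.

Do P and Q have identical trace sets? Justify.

LTS(P): 2 reachable states
  s0 = 0 | 0 | (0 + 0) | a.(0 + 0) has moves ··a··> s1
  s1 = 0 | 0 | (0 + 0) | (0 + 0) has moves ∅
LTS(Q): 2 reachable states
  t0 = 0 | 0 | (0 + 0) | a.(0 + 0 + 0) has moves ··a··> t1
  t1 = 0 | 0 | (0 + 0) | (0 + 0 + 0) has moves ∅
Partition-refinement fixed point:
  B0 = {s0, t0}
  B1 = {s1, t1}
s0 ∈ B0, t0 ∈ B0 → same block
Bisimilar ⇒ trace-equivalent.

trace-equivalent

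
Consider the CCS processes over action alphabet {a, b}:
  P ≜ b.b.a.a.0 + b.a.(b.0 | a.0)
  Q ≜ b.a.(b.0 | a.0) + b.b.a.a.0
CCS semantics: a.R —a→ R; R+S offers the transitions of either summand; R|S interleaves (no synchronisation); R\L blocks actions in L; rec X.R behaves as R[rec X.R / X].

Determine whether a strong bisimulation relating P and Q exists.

P ~ Q

P's transition system — 10 states:
  p0 = b.b.a.a.0 + b.a.(b.0 | a.0) | —b→ p1, —b→ p2
  p1 = a.(b.0 | a.0) | —a→ p3
  p2 = b.a.a.0 | —b→ p4
  p3 = b.0 | a.0 | —a→ p5, —b→ p6
  p4 = a.a.0 | —a→ p7
  p5 = b.0 | 0 | —b→ p8
  p6 = 0 | a.0 | —a→ p8
  p7 = a.0 | —a→ p9
  p8 = 0 | 0 | ∅
  p9 = 0 | ∅
Q's transition system — 10 states:
  q0 = b.a.(b.0 | a.0) + b.b.a.a.0 | —b→ q1, —b→ q2
  q1 = a.(b.0 | a.0) | —a→ q3
  q2 = b.a.a.0 | —b→ q4
  q3 = b.0 | a.0 | —a→ q5, —b→ q6
  q4 = a.a.0 | —a→ q7
  q5 = b.0 | 0 | —b→ q8
  q6 = 0 | a.0 | —a→ q8
  q7 = a.0 | —a→ q9
  q8 = 0 | 0 | ∅
  q9 = 0 | ∅
Partition-refinement fixed point:
  B0 = {p0, q0}
  B1 = {p2, q2}
  B2 = {p4, q4}
  B3 = {p6, p7, q6, q7}
  B4 = {p8, p9, q8, q9}
  B5 = {p1, q1}
  B6 = {p3, q3}
  B7 = {p5, q5}
p0 ∈ B0, q0 ∈ B0 → same block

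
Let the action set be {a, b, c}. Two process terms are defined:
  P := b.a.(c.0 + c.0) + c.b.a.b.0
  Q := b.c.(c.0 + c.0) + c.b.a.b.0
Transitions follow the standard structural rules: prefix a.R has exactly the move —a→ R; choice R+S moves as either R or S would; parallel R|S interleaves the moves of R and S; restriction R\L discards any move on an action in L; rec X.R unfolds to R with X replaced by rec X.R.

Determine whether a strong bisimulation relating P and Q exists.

not bisimilar

LTS(P): 7 reachable states
  p0 = b.a.(c.0 + c.0) + c.b.a.b.0 :: -b-> p1, -c-> p2
  p1 = a.(c.0 + c.0) :: -a-> p3
  p2 = b.a.b.0 :: -b-> p4
  p3 = c.0 + c.0 :: -c-> p5
  p4 = a.b.0 :: -a-> p6
  p5 = 0 :: (no moves)
  p6 = b.0 :: -b-> p5
LTS(Q): 7 reachable states
  q0 = b.c.(c.0 + c.0) + c.b.a.b.0 :: -b-> q1, -c-> q2
  q1 = c.(c.0 + c.0) :: -c-> q3
  q2 = b.a.b.0 :: -b-> q4
  q3 = c.0 + c.0 :: -c-> q5
  q4 = a.b.0 :: -a-> q6
  q5 = 0 :: (no moves)
  q6 = b.0 :: -b-> q5
Coarsest stable partition (strong bisimilarity classes):
  B0 = {p0}
  B1 = {p2, q2}
  B2 = {p4, q4}
  B3 = {p6, q6}
  B4 = {p5, q5}
  B5 = {p1}
  B6 = {p3, q3}
  B7 = {q0}
  B8 = {q1}
p0 ∈ B0, q0 ∈ B7 → different blocks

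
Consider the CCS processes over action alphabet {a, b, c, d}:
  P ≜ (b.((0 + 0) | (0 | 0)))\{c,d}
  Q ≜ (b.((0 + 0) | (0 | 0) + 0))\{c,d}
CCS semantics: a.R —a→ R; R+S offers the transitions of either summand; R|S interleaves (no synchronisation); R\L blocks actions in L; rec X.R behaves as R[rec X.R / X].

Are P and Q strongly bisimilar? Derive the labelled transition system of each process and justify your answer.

YES

P's transition system — 2 states:
  p0 = (b.((0 + 0) | (0 | 0)))\{c,d} has moves ··b··> p1
  p1 = ((0 + 0) | (0 | 0))\{c,d} has moves (no moves)
Q's transition system — 2 states:
  q0 = (b.((0 + 0) | (0 | 0) + 0))\{c,d} has moves ··b··> q1
  q1 = ((0 + 0) | (0 | 0) + 0)\{c,d} has moves (no moves)
Bisimilarity quotient blocks:
  B0 = {p0, q0}
  B1 = {p1, q1}
p0 ∈ B0, q0 ∈ B0 → same block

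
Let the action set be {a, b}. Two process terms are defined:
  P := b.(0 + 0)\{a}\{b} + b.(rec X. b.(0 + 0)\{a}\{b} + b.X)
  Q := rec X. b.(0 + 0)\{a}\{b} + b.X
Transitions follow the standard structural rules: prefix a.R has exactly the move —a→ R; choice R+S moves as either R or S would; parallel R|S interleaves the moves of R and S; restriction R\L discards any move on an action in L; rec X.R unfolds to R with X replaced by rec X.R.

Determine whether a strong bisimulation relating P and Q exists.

LTS(P): 3 reachable states
  m0 = b.(0 + 0)\{a}\{b} + b.(rec X. b.(0 + 0)\{a}\{b} + b.X) has moves =b=> m1, =b=> m2
  m1 = (0 + 0)\{a}\{b} has moves ∅
  m2 = rec X. b.(0 + 0)\{a}\{b} + b.X has moves =b=> m1, =b=> m2
LTS(Q): 2 reachable states
  n0 = rec X. b.(0 + 0)\{a}\{b} + b.X has moves =b=> n0, =b=> n1
  n1 = (0 + 0)\{a}\{b} has moves ∅
Bisimilarity quotient blocks:
  B0 = {m0, m2, n0}
  B1 = {m1, n1}
m0 ∈ B0, n0 ∈ B0 → same block

P ~ Q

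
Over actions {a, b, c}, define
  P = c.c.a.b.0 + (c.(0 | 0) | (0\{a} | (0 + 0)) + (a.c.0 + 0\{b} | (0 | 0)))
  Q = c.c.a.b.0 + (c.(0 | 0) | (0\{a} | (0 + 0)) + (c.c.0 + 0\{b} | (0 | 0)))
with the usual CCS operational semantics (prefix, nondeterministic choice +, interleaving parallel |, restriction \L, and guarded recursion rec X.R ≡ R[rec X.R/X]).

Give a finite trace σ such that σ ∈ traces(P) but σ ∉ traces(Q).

P's transition system — 7 states:
  p0 = c.c.a.b.0 + (c.(0 | 0) | (0\{a} | (0 + 0)) + (a.c.0 + 0\{b} | (0 | 0))) | -a-> p1, -c-> p2, -c-> p3
  p1 = c.0 | -c-> p4
  p2 = 0 | 0 | (0\{a} | (0 + 0)) | stopped
  p3 = c.a.b.0 | -c-> p5
  p4 = 0 | stopped
  p5 = a.b.0 | -a-> p6
  p6 = b.0 | -b-> p4
Q's transition system — 7 states:
  q0 = c.c.a.b.0 + (c.(0 | 0) | (0\{a} | (0 + 0)) + (c.c.0 + 0\{b} | (0 | 0))) | -c-> q1, -c-> q2, -c-> q3
  q1 = 0 | 0 | (0\{a} | (0 + 0)) | stopped
  q2 = c.0 | -c-> q4
  q3 = c.a.b.0 | -c-> q5
  q4 = 0 | stopped
  q5 = a.b.0 | -a-> q6
  q6 = b.0 | -b-> q4
Run σ = ⟨a⟩ on P: start {p0}
  step 1 (a): {p1}
  ✓ P
Run σ = ⟨a⟩ on Q: start {q0}
  step 1 (a): ∅  — Q cannot continue

a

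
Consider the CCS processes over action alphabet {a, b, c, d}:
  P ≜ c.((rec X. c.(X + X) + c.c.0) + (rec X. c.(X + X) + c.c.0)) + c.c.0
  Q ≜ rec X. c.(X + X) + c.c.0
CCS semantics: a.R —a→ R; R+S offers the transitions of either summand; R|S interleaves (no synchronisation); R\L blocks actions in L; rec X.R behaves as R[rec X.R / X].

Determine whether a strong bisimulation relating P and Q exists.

YES

P's transition system — 4 states:
  u0 = c.((rec X. c.(X + X) + c.c.0) + (rec X. c.(X + X) + c.c.0)) + c.c.0 :: —c→ u1, —c→ u2
  u1 = (rec X. c.(X + X) + c.c.0) + (rec X. c.(X + X) + c.c.0) :: —c→ u1, —c→ u2
  u2 = c.0 :: —c→ u3
  u3 = 0 :: stopped
Q's transition system — 4 states:
  v0 = rec X. c.(X + X) + c.c.0 :: —c→ v1, —c→ v2
  v1 = (rec X. c.(X + X) + c.c.0) + (rec X. c.(X + X) + c.c.0) :: —c→ v1, —c→ v2
  v2 = c.0 :: —c→ v3
  v3 = 0 :: stopped
Coarsest stable partition (strong bisimilarity classes):
  B0 = {u0, u1, v0, v1}
  B1 = {u2, v2}
  B2 = {u3, v3}
u0 ∈ B0, v0 ∈ B0 → same block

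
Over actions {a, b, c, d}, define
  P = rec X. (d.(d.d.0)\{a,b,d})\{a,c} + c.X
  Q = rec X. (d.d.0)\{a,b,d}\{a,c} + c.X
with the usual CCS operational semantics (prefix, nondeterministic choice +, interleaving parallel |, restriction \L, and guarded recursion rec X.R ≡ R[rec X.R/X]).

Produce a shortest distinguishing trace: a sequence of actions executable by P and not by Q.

d

P's transition system — 2 states:
  u0 = rec X. (d.(d.d.0)\{a,b,d})\{a,c} + c.X has moves ··c··> u0, ··d··> u1
  u1 = (d.d.0)\{a,b,d}\{a,c} has moves ·
Q's transition system — 1 states:
  v0 = rec X. (d.d.0)\{a,b,d}\{a,c} + c.X has moves ··c··> v0
Run σ = ⟨d⟩ on P: start {u0}
  [1] d ⇒ {u1}
  P completes σ.
Run σ = ⟨d⟩ on Q: start {v0}
  [1] d ⇒ ∅  — Q cannot continue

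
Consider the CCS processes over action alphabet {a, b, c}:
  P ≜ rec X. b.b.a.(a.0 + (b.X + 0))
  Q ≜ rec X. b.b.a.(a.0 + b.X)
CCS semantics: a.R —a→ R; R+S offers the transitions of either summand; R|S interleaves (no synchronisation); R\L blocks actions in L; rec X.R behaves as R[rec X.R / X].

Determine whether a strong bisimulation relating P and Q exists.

Reachable graph of P (5 states):
  s0 = rec X. b.b.a.(a.0 + (b.X + 0)) :: -b-> s1
  s1 = b.a.(a.0 + (b.(rec X. b.b.a.(a.0 + (b.X + 0))) + 0)) :: -b-> s2
  s2 = a.(a.0 + (b.(rec X. b.b.a.(a.0 + (b.X + 0))) + 0)) :: -a-> s3
  s3 = a.0 + (b.(rec X. b.b.a.(a.0 + (b.X + 0))) + 0) :: -a-> s4, -b-> s0
  s4 = 0 :: ∅
Reachable graph of Q (5 states):
  t0 = rec X. b.b.a.(a.0 + b.X) :: -b-> t1
  t1 = b.a.(a.0 + b.(rec X. b.b.a.(a.0 + b.X))) :: -b-> t2
  t2 = a.(a.0 + b.(rec X. b.b.a.(a.0 + b.X))) :: -a-> t3
  t3 = a.0 + b.(rec X. b.b.a.(a.0 + b.X)) :: -a-> t4, -b-> t0
  t4 = 0 :: ∅
Partition-refinement fixed point:
  B0 = {s0, t0}
  B1 = {s1, t1}
  B2 = {s2, t2}
  B3 = {s3, t3}
  B4 = {s4, t4}
s0 ∈ B0, t0 ∈ B0 → same block

YES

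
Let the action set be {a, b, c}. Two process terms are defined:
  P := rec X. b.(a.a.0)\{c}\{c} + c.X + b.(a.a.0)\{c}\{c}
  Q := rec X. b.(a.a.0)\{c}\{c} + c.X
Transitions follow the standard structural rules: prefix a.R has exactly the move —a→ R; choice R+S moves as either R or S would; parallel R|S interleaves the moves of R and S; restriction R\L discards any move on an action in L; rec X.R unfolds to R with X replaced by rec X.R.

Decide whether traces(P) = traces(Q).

YES

P's transition system — 4 states:
  p0 = rec X. b.(a.a.0)\{c}\{c} + c.X + b.(a.a.0)\{c}\{c} has moves -b-> p1, -c-> p0
  p1 = (a.a.0)\{c}\{c} has moves -a-> p2
  p2 = (a.0)\{c}\{c} has moves -a-> p3
  p3 = 0\{c}\{c} has moves (no moves)
Q's transition system — 4 states:
  q0 = rec X. b.(a.a.0)\{c}\{c} + c.X has moves -b-> q1, -c-> q0
  q1 = (a.a.0)\{c}\{c} has moves -a-> q2
  q2 = (a.0)\{c}\{c} has moves -a-> q3
  q3 = 0\{c}\{c} has moves (no moves)
Bisimilarity quotient blocks:
  B0 = {p0, q0}
  B1 = {p1, q1}
  B2 = {p2, q2}
  B3 = {p3, q3}
p0 ∈ B0, q0 ∈ B0 → same block
Bisimilar ⇒ trace-equivalent.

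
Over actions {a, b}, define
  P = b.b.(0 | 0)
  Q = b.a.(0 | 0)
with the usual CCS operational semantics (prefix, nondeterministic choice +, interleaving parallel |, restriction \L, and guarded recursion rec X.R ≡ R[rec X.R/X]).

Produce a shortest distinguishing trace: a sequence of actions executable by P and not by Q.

bb

P's transition system — 3 states:
  m0 = b.b.(0 | 0) has moves =b=> m1
  m1 = b.(0 | 0) has moves =b=> m2
  m2 = 0 | 0 has moves (no moves)
Q's transition system — 3 states:
  n0 = b.a.(0 | 0) has moves =b=> n1
  n1 = a.(0 | 0) has moves =a=> n2
  n2 = 0 | 0 has moves (no moves)
Trace ⟨bb⟩ through P, begin at {m0}:
  [1] b ⇒ {m1}
  [2] b ⇒ {m2}
  P completes σ.
Trace ⟨bb⟩ through Q, begin at {n0}:
  [1] b ⇒ {n1}
  [2] b ⇒ ∅  — Q cannot continue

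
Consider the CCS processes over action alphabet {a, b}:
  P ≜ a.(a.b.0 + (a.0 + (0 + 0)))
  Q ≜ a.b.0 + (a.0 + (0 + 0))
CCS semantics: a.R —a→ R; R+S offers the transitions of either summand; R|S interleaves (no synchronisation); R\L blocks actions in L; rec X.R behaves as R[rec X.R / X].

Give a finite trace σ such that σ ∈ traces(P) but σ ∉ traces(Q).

P's transition system — 4 states:
  p0 = a.(a.b.0 + (a.0 + (0 + 0))) ⊢ ··a··> p1
  p1 = a.b.0 + (a.0 + (0 + 0)) ⊢ ··a··> p2, ··a··> p3
  p2 = 0 ⊢ stopped
  p3 = b.0 ⊢ ··b··> p2
Q's transition system — 3 states:
  q0 = a.b.0 + (a.0 + (0 + 0)) ⊢ ··a··> q1, ··a··> q2
  q1 = 0 ⊢ stopped
  q2 = b.0 ⊢ ··b··> q1
Executing aa from P (initial set {p0}):
  [1] a ⇒ {p1}
  [2] a ⇒ {p2, p3}
  P completes σ.
Executing aa from Q (initial set {q0}):
  [1] a ⇒ {q1, q2}
  [2] a ⇒ ∅ (Q stuck)

aa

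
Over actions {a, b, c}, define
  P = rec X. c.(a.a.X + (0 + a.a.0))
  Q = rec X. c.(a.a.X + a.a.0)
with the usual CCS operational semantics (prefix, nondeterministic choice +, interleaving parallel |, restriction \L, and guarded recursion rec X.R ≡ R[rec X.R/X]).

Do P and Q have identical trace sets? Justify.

P's transition system — 5 states:
  p0 = rec X. c.(a.a.X + (0 + a.a.0)) has moves —c→ p1
  p1 = a.a.(rec X. c.(a.a.X + (0 + a.a.0))) + (0 + a.a.0) has moves —a→ p2, —a→ p3
  p2 = a.(rec X. c.(a.a.X + (0 + a.a.0))) has moves —a→ p0
  p3 = a.0 has moves —a→ p4
  p4 = 0 has moves ∅
Q's transition system — 5 states:
  q0 = rec X. c.(a.a.X + a.a.0) has moves —c→ q1
  q1 = a.a.(rec X. c.(a.a.X + a.a.0)) + a.a.0 has moves —a→ q2, —a→ q3
  q2 = a.(rec X. c.(a.a.X + a.a.0)) has moves —a→ q0
  q3 = a.0 has moves —a→ q4
  q4 = 0 has moves ∅
Coarsest stable partition (strong bisimilarity classes):
  B0 = {p0, q0}
  B1 = {p1, q1}
  B2 = {p2, q2}
  B3 = {p3, q3}
  B4 = {p4, q4}
p0 ∈ B0, q0 ∈ B0 → same block
Bisimilar ⇒ trace-equivalent.

traces(P) = traces(Q)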